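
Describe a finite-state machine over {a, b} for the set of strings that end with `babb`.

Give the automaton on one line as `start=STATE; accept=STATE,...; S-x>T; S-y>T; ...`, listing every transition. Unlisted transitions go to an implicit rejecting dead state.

start=q0; accept=q4; q0-a>q0; q0-b>q1; q1-a>q2; q1-b>q1; q2-a>q0; q2-b>q3; q3-a>q2; q3-b>q4; q4-a>q2; q4-b>q1

Let each state record the length of the longest suffix of the input read so far that is also a prefix of `babb`. q1 means the last symbol is `b`; q2 means the last 2 symbols are `ba`; q3 means the last 3 symbols are `bab`; q4 means the last 4 symbols are `babb`. Accept only at q4, where the string currently ends in `babb`.
5 states suffice.
        a   b  
>  q0   q0  q1 
   q1   q2  q1 
   q2   q0  q3 
   q3   q2  q4 
 * q4   q2  q1 
(> = start, * = accepting)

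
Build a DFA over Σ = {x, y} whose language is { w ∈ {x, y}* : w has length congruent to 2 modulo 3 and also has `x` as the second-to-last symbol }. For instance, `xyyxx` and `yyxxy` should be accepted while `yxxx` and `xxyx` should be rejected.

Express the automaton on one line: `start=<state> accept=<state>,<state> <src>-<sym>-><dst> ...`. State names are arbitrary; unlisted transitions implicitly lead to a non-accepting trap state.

start=s0 accept=s3 s0-x->s1 s0-y->s2 s1-x->s3 s1-y->s3 s2-x->s4 s2-y->s4 s3-x->s0 s3-y->s0 s4-x->s0 s4-y->s0

Run two small machines in parallel and take their product. One (3 states) tracks the input length modulo 3; the other (7 states) tracks the last 2 symbols read. Each combined state is a pair, one component from each; accept when both components accept. Equivalent product states are then merged.
With 5 states:
        x   y  
>  s0   s1  s2 
   s1   s3  s3 
   s2   s4  s4 
 * s3   s0  s0 
   s4   s0  s0 
(> = start, * = accepting)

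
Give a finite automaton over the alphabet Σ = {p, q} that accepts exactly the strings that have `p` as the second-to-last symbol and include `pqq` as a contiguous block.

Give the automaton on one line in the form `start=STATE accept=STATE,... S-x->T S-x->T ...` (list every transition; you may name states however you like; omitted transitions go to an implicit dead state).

start=s0 accept=s5,s6 s0-p->s1 s0-q->s0 s1-p->s1 s1-q->s2 s2-p->s1 s2-q->s3 s3-p->s4 s3-q->s3 s4-p->s5 s4-q->s6 s5-p->s5 s5-q->s6 s6-p->s4 s6-q->s3

Handle the two conditions separately and then intersect. The first has 7 states tracking the last 2 symbols read; the second has 4 states tracking whether and how much of `pqq` has been seen. A product state is a pair (one from each), accepting exactly when both do. After merging equivalent states the machine shrinks.
With 7 states:
        p   q  
>  s0   s1  s0 
   s1   s1  s2 
   s2   s1  s3 
   s3   s4  s3 
   s4   s5  s6 
 * s5   s5  s6 
 * s6   s4  s3 
(> = start, * = accepting)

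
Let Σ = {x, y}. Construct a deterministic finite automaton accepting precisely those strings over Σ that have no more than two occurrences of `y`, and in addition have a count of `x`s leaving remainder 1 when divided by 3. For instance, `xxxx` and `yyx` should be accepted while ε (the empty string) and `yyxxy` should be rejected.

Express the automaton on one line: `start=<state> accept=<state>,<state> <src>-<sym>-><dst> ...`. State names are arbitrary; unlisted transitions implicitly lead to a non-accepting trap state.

Run two small machines in parallel and take their product. The first has 4 states tracking the count of `y`s, saturating at 3; the second has 3 states tracking the count of `x`s modulo 3. A product state is a pair (one from each), accepting exactly when both do.
       x  y 
>  A   B  C 
 * B   D  E 
   C   E  F 
   D   A  G 
 * E   G  H 
   F   H  I 
   G   C  J 
 * H   J  K 
   I   K  I 
   J   F  L 
   K   L  K 
   L   I  L 
(> = start, * = accepting)

start=A accept=B,E,H A-x->B A-y->C B-x->D B-y->E C-x->E C-y->F D-x->A D-y->G E-x->G E-y->H F-x->H F-y->I G-x->C G-y->J H-x->J H-y->K I-x->K I-y->I J-x->F J-y->L K-x->L K-y->K L-x->I L-y->L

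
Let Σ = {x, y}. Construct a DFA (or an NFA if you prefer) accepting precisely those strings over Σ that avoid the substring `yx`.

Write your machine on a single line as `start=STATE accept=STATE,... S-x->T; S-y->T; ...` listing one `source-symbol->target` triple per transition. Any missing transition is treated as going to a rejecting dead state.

This is the complement of 'contains `yx`'. Use the same substring-matching states — q0 through q2 holding how much of `yx` has just been matched — but flip the accepting set: everything except the trap q2 accepts.
With 3 states:
        x   y  
>* q0   q0  q1 
 * q1   q2  q1 
   q2   q2  q2 
(> = start, * = accepting)

start=q0; accept=q0,q1; q0-x->q0; q0-y->q1; q1-x->q2; q1-y->q1; q2-x->q2; q2-y->q2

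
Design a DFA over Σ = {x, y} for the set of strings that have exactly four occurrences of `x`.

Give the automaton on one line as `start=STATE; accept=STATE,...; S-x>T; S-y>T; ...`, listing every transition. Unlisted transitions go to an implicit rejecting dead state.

start=q0; accept=q4; q0-x>q1; q0-y>q0; q1-x>q2; q1-y>q1; q2-x>q3; q2-y>q2; q3-x>q4; q3-y>q3; q4-x>q5; q4-y>q4; q5-x>q5; q5-y>q5

Count `x`s, saturating at 5: states q0 through q4 mean 0 through 4 `x`s seen; q5 means more than 4. Each `x` increments (capped at q5); other symbols loop. Accept from {q4}.
        x   y  
>  q0   q1  q0 
   q1   q2  q1 
   q2   q3  q2 
   q3   q4  q3 
 * q4   q5  q4 
   q5   q5  q5 
(> = start, * = accepting)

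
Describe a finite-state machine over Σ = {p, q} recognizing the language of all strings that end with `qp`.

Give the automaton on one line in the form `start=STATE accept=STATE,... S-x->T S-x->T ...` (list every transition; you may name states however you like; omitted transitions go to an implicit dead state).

Let each state record the length of the longest suffix of the input read so far that is also a prefix of `qp`. s1 means the last symbol is `q`; s2 means the last 2 symbols are `qp`. Accept only at s2, where the string currently ends in `qp`.
A 3-state machine:
        p   q  
>  s0   s0  s1 
   s1   s2  s1 
 * s2   s0  s1 
(> = start, * = accepting)

start=s0 accept=s2 s0-p->s0 s0-q->s1 s1-p->s2 s1-q->s1 s2-p->s0 s2-q->s1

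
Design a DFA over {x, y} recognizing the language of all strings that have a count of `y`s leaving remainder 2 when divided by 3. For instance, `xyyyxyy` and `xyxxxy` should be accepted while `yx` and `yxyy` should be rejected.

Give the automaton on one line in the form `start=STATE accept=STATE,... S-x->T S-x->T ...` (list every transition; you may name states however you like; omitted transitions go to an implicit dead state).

start=s0 accept=s2 s0-x->s0 s0-y->s1 s1-x->s1 s1-y->s2 s2-x->s2 s2-y->s0

The only thing that matters is how many `y`s have appeared, reduced mod 3. Use one state per residue: s0 for 0, …, s2 for 2. Reading `y` moves to the next residue; anything else stays put. s2 is accepting.
A 3-state machine:
        x   y  
>  s0   s0  s1 
   s1   s1  s2 
 * s2   s2  s0 
(> = start, * = accepting)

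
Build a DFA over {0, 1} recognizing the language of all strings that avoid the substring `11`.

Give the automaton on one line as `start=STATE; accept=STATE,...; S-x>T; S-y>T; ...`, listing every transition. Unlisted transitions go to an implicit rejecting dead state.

start=S0; accept=S0,S1; S0-0>S0; S0-1>S1; S1-0>S0; S1-1>S2; S2-0>S2; S2-1>S2

This is the complement of 'contains `11`'. Use the same substring-matching states — S0 through S2 holding how much of `11` has just been matched — but flip the accepting set: everything except the trap S2 accepts.
3 states suffice.
        0   1  
>* S0   S0  S1 
 * S1   S0  S2 
   S2   S2  S2 
(> = start, * = accepting)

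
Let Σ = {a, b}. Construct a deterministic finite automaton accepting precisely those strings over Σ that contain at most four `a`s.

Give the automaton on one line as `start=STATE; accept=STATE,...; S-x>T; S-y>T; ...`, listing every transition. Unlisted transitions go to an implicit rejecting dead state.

start=q0; accept=q0,q1,q2,q3,q4; q0-a>q1; q0-b>q0; q1-a>q2; q1-b>q1; q2-a>q3; q2-b>q2; q3-a>q4; q3-b>q3; q4-a>q5; q4-b>q4; q5-a>q5; q5-b>q5

Count `a`s, saturating at 5: states q0 through q4 mean 0 through 4 `a`s seen; q5 means more than 4. Each `a` increments (capped at q5); other symbols loop. Accept from {q0, q1, q2, q3, q4}.
        a   b  
>* q0   q1  q0 
 * q1   q2  q1 
 * q2   q3  q2 
 * q3   q4  q3 
 * q4   q5  q4 
   q5   q5  q5 
(> = start, * = accepting)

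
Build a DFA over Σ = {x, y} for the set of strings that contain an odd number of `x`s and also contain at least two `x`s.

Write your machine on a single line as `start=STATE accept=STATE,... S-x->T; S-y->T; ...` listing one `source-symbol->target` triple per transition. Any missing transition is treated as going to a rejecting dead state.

start=q0; accept=q3; q0-x->q1; q0-y->q0; q1-x->q2; q1-y->q1; q2-x->q3; q2-y->q2; q3-x->q4; q3-y->q3; q4-x->q3; q4-y->q4

Build one automaton per condition and run them in lockstep. One (2 states) tracks the count of `x`s modulo 2; the other (4 states) tracks the count of `x`s, saturating at 3. Each combined state is a pair, one component from each; accept when both components accept.
A 5-state machine:
        x   y  
>  q0   q1  q0 
   q1   q2  q1 
   q2   q3  q2 
 * q3   q4  q3 
   q4   q3  q4 
(> = start, * = accepting)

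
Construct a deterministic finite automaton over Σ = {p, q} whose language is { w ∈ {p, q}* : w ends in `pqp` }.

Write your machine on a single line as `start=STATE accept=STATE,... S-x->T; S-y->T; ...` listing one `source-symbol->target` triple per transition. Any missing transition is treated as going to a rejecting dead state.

start=A; accept=D; A-p->B; A-q->A; B-p->B; B-q->C; C-p->D; C-q->A; D-p->B; D-q->C

Remember how much of `pqp` the current input suffix matches. State A means no match yet; B means the last symbol is `p`; C means the last 2 symbols are `pq`; D means the last 3 symbols are `pqp`. Only D accepts. On a mismatch, fall back to the longest proper suffix that is still a prefix of `pqp`.
A 4-state machine:
       p  q 
>  A   B  A 
   B   B  C 
   C   D  A 
 * D   B  C 
(> = start, * = accepting)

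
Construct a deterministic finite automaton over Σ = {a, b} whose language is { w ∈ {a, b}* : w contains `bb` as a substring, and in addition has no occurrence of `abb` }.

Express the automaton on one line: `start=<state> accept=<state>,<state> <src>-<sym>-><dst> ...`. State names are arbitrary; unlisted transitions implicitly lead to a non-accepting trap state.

Run two small machines in parallel and take their product. The first has 3 states tracking whether and how much of `bb` has been seen; the second has 4 states tracking partial matches of the forbidden pattern `abb`. A product state is a pair (one from each), accepting exactly when both do. Minimizing collapses redundant product states.
        a   b  
>  q0   q1  q2 
   q1   q1  q1 
   q2   q1  q3 
 * q3   q4  q3 
 * q4   q4  q5 
 * q5   q4  q1 
(> = start, * = accepting)

start=q0 accept=q3,q4,q5 q0-a->q1 q0-b->q2 q1-a->q1 q1-b->q1 q2-a->q1 q2-b->q3 q3-a->q4 q3-b->q3 q4-a->q4 q4-b->q5 q5-a->q4 q5-b->q1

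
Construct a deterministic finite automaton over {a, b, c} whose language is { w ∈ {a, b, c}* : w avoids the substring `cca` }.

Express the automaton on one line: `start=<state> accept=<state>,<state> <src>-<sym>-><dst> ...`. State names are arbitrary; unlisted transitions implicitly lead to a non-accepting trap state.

This is the complement of 'contains `cca`'. Use the same substring-matching states — q0 through q3 holding how much of `cca` has just been matched — but flip the accepting set: everything except the trap q3 accepts.
        a   b   c  
>* q0   q0  q0  q1 
 * q1   q0  q0  q2 
 * q2   q3  q0  q2 
   q3   q3  q3  q3 
(> = start, * = accepting)

start=q0 accept=q0,q1,q2 q0-a->q0 q0-b->q0 q0-c->q1 q1-a->q0 q1-b->q0 q1-c->q2 q2-a->q3 q2-b->q0 q2-c->q2 q3-a->q3 q3-b->q3 q3-c->q3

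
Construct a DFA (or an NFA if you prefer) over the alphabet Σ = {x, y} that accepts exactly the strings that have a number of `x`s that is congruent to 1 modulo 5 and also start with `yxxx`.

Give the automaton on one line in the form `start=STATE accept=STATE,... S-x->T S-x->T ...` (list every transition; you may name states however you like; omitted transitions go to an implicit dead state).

Build one automaton per condition and run them in lockstep. The first has 5 states tracking the count of `x`s modulo 5; the second has 6 states tracking whether the input so far still matches the prefix `yxxx`. A product state is a pair (one from each), accepting exactly when both do.
A 14-state machine:
          x    y  
>  q0     q1   q2 
   q1     q3   q1 
   q2     q4   q5 
   q3     q6   q3 
   q4     q7   q1 
   q5     q1   q5 
   q6     q8   q6 
   q7     q9   q3 
   q8     q5   q8 
   q9    q10   q9 
   q10   q11  q10 
   q11   q12  q11 
 * q12   q13  q12 
   q13    q9  q13 
(> = start, * = accepting)

start=q0 accept=q12 q0-x->q1 q0-y->q2 q1-x->q3 q1-y->q1 q2-x->q4 q2-y->q5 q3-x->q6 q3-y->q3 q4-x->q7 q4-y->q1 q5-x->q1 q5-y->q5 q6-x->q8 q6-y->q6 q7-x->q9 q7-y->q3 q8-x->q5 q8-y->q8 q9-x->q10 q9-y->q9 q10-x->q11 q10-y->q10 q11-x->q12 q11-y->q11 q12-x->q13 q12-y->q12 q13-x->q9 q13-y->q13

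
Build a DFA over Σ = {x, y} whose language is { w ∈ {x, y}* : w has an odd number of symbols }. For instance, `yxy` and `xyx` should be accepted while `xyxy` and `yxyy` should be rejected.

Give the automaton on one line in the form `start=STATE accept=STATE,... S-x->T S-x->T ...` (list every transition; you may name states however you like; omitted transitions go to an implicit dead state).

start=q0 accept=q1 q0-x->q1 q0-y->q1 q1-x->q0 q1-y->q0

Only the length mod 2 matters, so use a 2-cycle: from any state, every input symbol moves to the next state, wrapping q1 back to q0. Mark q1 accepting.
A 2-state machine:
        x   y  
>  q0   q1  q1 
 * q1   q0  q0 
(> = start, * = accepting)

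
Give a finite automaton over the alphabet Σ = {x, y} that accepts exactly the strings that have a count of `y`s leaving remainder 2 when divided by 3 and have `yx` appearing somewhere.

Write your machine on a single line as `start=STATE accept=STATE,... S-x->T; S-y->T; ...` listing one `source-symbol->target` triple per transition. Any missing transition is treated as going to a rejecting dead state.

Run two small machines in parallel and take their product. One (3 states) tracks the count of `y`s modulo 3; the other (3 states) tracks whether and how much of `yx` has been seen. Each combined state is a pair, one component from each; accept when both components accept.
7 states suffice.
        x   y  
>  S0   S0  S1 
   S1   S2  S3 
   S2   S2  S4 
   S3   S4  S5 
 * S4   S4  S6 
   S5   S6  S1 
   S6   S6  S2 
(> = start, * = accepting)

start=S0; accept=S4; S0-x->S0; S0-y->S1; S1-x->S2; S1-y->S3; S2-x->S2; S2-y->S4; S3-x->S4; S3-y->S5; S4-x->S4; S4-y->S6; S5-x->S6; S5-y->S1; S6-x->S6; S6-y->S2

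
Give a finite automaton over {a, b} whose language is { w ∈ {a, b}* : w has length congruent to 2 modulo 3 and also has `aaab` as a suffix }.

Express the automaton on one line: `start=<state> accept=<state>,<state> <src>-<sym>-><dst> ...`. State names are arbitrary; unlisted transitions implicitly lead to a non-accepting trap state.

start=q0 accept=q13 q0-a->q1 q0-b->q2 q1-a->q3 q1-b->q4 q2-a->q5 q2-b->q4 q3-a->q6 q3-b->q0 q4-a->q7 q4-b->q0 q5-a->q8 q5-b->q0 q6-a->q9 q6-b->q10 q7-a->q11 q7-b->q2 q8-a->q9 q8-b->q2 q9-a->q12 q9-b->q13 q10-a->q5 q10-b->q4 q11-a->q12 q11-b->q4 q12-a->q6 q12-b->q14 q13-a->q7 q13-b->q0 q14-a->q1 q14-b->q2

Build one automaton per condition and run them in lockstep. The first has 3 states tracking the input length modulo 3; the second has 5 states tracking how much of the suffix `aaab` has currently been matched. A product state is a pair (one from each), accepting exactly when both do.
          a    b  
>  q0     q1   q2 
   q1     q3   q4 
   q2     q5   q4 
   q3     q6   q0 
   q4     q7   q0 
   q5     q8   q0 
   q6     q9  q10 
   q7    q11   q2 
   q8     q9   q2 
   q9    q12  q13 
   q10    q5   q4 
   q11   q12   q4 
   q12    q6  q14 
 * q13    q7   q0 
   q14    q1   q2 
(> = start, * = accepting)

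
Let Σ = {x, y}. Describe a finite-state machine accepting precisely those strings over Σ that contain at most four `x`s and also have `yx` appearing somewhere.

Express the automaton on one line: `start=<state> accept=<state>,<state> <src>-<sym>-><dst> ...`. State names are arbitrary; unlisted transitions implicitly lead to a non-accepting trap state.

Handle the two conditions separately and then intersect. One (6 states) tracks the count of `x`s, saturating at 5; the other (3 states) tracks whether and how much of `yx` has been seen. Each combined state is a pair, one component from each; accept when both components accept. Minimizing collapses redundant product states.
13 states suffice.
          x    y  
>  S0     S1   S2 
   S1     S3   S4 
   S2     S5   S2 
   S3     S6   S7 
   S4     S8   S4 
 * S5     S8   S5 
   S6     S9  S10 
   S7    S11   S7 
 * S8    S11   S8 
   S9     S9   S9 
   S10   S12  S10 
 * S11   S12  S11 
 * S12    S9  S12 
(> = start, * = accepting)

start=S0 accept=S5,S8,S11,S12 S0-x->S1 S0-y->S2 S1-x->S3 S1-y->S4 S2-x->S5 S2-y->S2 S3-x->S6 S3-y->S7 S4-x->S8 S4-y->S4 S5-x->S8 S5-y->S5 S6-x->S9 S6-y->S10 S7-x->S11 S7-y->S7 S8-x->S11 S8-y->S8 S9-x->S9 S9-y->S9 S10-x->S12 S10-y->S10 S11-x->S12 S11-y->S11 S12-x->S9 S12-y->S12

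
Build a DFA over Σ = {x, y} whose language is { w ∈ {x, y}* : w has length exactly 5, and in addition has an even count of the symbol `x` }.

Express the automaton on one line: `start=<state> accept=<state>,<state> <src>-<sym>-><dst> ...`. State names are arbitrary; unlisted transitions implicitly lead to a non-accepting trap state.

Run two small machines in parallel and take their product. The first has 7 states tracking the input length, saturating at 6; the second has 2 states tracking the count of `x`s modulo 2. A product state is a pair (one from each), accepting exactly when both do. After merging equivalent states the machine shrinks.
          x    y  
>  s0     s1   s2 
   s1     s3   s4 
   s2     s4   s3 
   s3     s5   s6 
   s4     s6   s5 
   s5     s7   s8 
   s6     s8   s7 
   s7     s9  s10 
   s8    s10   s9 
   s9     s9   s9 
 * s10    s9   s9 
(> = start, * = accepting)

start=s0 accept=s10 s0-x->s1 s0-y->s2 s1-x->s3 s1-y->s4 s2-x->s4 s2-y->s3 s3-x->s5 s3-y->s6 s4-x->s6 s4-y->s5 s5-x->s7 s5-y->s8 s6-x->s8 s6-y->s7 s7-x->s9 s7-y->s10 s8-x->s10 s8-y->s9 s9-x->s9 s9-y->s9 s10-x->s9 s10-y->s9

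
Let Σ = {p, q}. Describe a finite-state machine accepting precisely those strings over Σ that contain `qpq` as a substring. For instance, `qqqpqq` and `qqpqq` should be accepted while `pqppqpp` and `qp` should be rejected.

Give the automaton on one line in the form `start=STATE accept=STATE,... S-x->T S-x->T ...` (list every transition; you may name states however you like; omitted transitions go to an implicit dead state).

Track how much of `qpq` has been matched so far: state S0 is no progress, S3 is the absorbing accept state reached once `qpq` has occurred. Intermediate states record partial matches; on a mismatch, fall back to the longest reusable overlap.
4 states suffice.
        p   q  
>  S0   S0  S1 
   S1   S2  S1 
   S2   S0  S3 
 * S3   S3  S3 
(> = start, * = accepting)

start=S0 accept=S3 S0-p->S0 S0-q->S1 S1-p->S2 S1-q->S1 S2-p->S0 S2-q->S3 S3-p->S3 S3-q->S3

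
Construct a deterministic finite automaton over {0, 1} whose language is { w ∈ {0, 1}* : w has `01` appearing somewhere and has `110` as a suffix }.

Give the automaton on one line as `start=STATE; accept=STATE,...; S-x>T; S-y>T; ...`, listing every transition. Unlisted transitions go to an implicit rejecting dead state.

start=q0; accept=q8; q0-0>q1; q0-1>q2; q1-0>q1; q1-1>q3; q2-0>q1; q2-1>q4; q3-0>q5; q3-1>q6; q4-0>q7; q4-1>q4; q5-0>q5; q5-1>q3; q6-0>q8; q6-1>q6; q7-0>q1; q7-1>q3; q8-0>q5; q8-1>q3

Handle the two conditions separately and then intersect. One (3 states) tracks whether and how much of `01` has been seen; the other (4 states) tracks how much of the suffix `110` has currently been matched. Each combined state is a pair, one component from each; accept when both components accept.
        0   1  
>  q0   q1  q2 
   q1   q1  q3 
   q2   q1  q4 
   q3   q5  q6 
   q4   q7  q4 
   q5   q5  q3 
   q6   q8  q6 
   q7   q1  q3 
 * q8   q5  q3 
(> = start, * = accepting)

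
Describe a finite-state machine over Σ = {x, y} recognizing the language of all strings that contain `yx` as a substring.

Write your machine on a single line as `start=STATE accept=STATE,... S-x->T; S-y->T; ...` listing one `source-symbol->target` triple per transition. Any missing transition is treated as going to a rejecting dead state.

Track how much of `yx` has been matched so far: state q0 is no progress, q2 is the absorbing accept state reached once `yx` has occurred. Intermediate states record partial matches; on a mismatch, fall back to the longest reusable overlap.
3 states suffice.
        x   y  
>  q0   q0  q1 
   q1   q2  q1 
 * q2   q2  q2 
(> = start, * = accepting)

start=q0; accept=q2; q0-x->q0; q0-y->q1; q1-x->q2; q1-y->q1; q2-x->q2; q2-y->q2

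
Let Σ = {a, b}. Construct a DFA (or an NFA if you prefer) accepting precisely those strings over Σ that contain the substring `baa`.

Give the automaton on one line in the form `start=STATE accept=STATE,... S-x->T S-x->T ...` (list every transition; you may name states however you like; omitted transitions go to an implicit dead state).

States q0..q2 record the length of the longest prefix of `baa` that matches the current input suffix. Reaching q3 means `baa` has been seen, and we stay there forever. Accept from q3.
A 4-state machine:
        a   b  
>  q0   q0  q1 
   q1   q2  q1 
   q2   q3  q1 
 * q3   q3  q3 
(> = start, * = accepting)

start=q0 accept=q3 q0-a->q0 q0-b->q1 q1-a->q2 q1-b->q1 q2-a->q3 q2-b->q1 q3-a->q3 q3-b->q3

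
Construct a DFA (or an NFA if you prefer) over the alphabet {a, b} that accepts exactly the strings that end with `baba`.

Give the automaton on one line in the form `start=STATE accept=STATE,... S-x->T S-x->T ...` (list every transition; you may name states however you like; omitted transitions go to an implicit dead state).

start=s0 accept=s4 s0-a->s0 s0-b->s1 s1-a->s2 s1-b->s1 s2-a->s0 s2-b->s3 s3-a->s4 s3-b->s1 s4-a->s0 s4-b->s3

Let each state record the length of the longest suffix of the input read so far that is also a prefix of `baba`. s1 means the last symbol is `b`; s2 means the last 2 symbols are `ba`; s3 means the last 3 symbols are `bab`; s4 means the last 4 symbols are `baba`. Accept only at s4, where the string currently ends in `baba`.
        a   b  
>  s0   s0  s1 
   s1   s2  s1 
   s2   s0  s3 
   s3   s4  s1 
 * s4   s0  s3 
(> = start, * = accepting)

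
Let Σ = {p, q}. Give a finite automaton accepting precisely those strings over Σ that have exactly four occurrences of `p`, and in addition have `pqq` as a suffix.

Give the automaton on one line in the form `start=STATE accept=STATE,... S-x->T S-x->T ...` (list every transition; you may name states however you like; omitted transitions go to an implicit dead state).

Build one automaton per condition and run them in lockstep. One (6 states) tracks the count of `p`s, saturating at 5; the other (4 states) tracks how much of the suffix `pqq` has currently been matched. Each combined state is a pair, one component from each; accept when both components accept. After merging equivalent states the machine shrinks.
8 states suffice.
        p   q  
>  s0   s1  s0 
   s1   s2  s1 
   s2   s3  s2 
   s3   s4  s3 
   s4   s5  s6 
   s5   s5  s5 
   s6   s5  s7 
 * s7   s5  s5 
(> = start, * = accepting)

start=s0 accept=s7 s0-p->s1 s0-q->s0 s1-p->s2 s1-q->s1 s2-p->s3 s2-q->s2 s3-p->s4 s3-q->s3 s4-p->s5 s4-q->s6 s5-p->s5 s5-q->s5 s6-p->s5 s6-q->s7 s7-p->s5 s7-q->s5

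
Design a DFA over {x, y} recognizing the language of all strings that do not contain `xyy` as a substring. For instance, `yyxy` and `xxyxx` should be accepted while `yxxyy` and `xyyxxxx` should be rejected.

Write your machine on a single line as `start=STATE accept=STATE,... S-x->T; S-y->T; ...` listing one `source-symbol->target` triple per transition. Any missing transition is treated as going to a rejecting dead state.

start=A; accept=A,B,C; A-x->B; A-y->A; B-x->B; B-y->C; C-x->B; C-y->D; D-x->D; D-y->D

This is the complement of 'contains `xyy`'. Use the same substring-matching states — A through D holding how much of `xyy` has just been matched — but flip the accepting set: everything except the trap D accepts.
4 states suffice.
       x  y 
>* A   B  A 
 * B   B  C 
 * C   B  D 
   D   D  D 
(> = start, * = accepting)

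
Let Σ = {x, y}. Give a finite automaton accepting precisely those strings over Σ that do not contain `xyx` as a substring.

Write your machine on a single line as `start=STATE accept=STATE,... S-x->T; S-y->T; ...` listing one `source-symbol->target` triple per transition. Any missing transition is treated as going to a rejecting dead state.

start=A; accept=A,B,C; A-x->B; A-y->A; B-x->B; B-y->C; C-x->D; C-y->A; D-x->D; D-y->D

Track partial matches of the forbidden pattern `xyx`. State D is a dead state reached once `xyx` has occurred; every other state accepts. A means no part of `xyx` is currently matched.
       x  y 
>* A   B  A 
 * B   B  C 
 * C   D  A 
   D   D  D 
(> = start, * = accepting)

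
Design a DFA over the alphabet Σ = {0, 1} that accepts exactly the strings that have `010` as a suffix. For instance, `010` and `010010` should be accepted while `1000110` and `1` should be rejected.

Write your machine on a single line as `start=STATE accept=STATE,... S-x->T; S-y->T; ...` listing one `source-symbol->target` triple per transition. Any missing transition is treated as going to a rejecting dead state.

start=A; accept=D; A-0->B; A-1->A; B-0->B; B-1->C; C-0->D; C-1->A; D-0->B; D-1->C

Remember how much of `010` the current input suffix matches. State A means no match yet; B means the last symbol is `0`; C means the last 2 symbols are `01`; D means the last 3 symbols are `010`. Only D accepts. On a mismatch, fall back to the longest proper suffix that is still a prefix of `010`.
4 states suffice.
       0  1 
>  A   B  A 
   B   B  C 
   C   D  A 
 * D   B  C 
(> = start, * = accepting)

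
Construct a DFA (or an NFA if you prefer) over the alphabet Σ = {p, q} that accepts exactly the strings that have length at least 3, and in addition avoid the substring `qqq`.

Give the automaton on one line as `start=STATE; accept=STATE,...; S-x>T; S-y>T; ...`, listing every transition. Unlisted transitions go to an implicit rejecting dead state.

Run two small machines in parallel and take their product. One (5 states) tracks the input length, saturating at 4; the other (4 states) tracks partial matches of the forbidden pattern `qqq`. Each combined state is a pair, one component from each; accept when both components accept.
14 states suffice.
       p  q 
>  A   B  C 
   B   D  E 
   C   D  F 
   D   G  H 
   E   G  I 
   F   G  J 
 * G   K  L 
 * H   K  M 
 * I   K  N 
   J   N  N 
 * K   K  L 
 * L   K  M 
 * M   K  N 
   N   N  N 
(> = start, * = accepting)

start=A; accept=G,H,I,K,L,M; A-p>B; A-q>C; B-p>D; B-q>E; C-p>D; C-q>F; D-p>G; D-q>H; E-p>G; E-q>I; F-p>G; F-q>J; G-p>K; G-q>L; H-p>K; H-q>M; I-p>K; I-q>N; J-p>N; J-q>N; K-p>K; K-q>L; L-p>K; L-q>M; M-p>K; M-q>N; N-p>N; N-q>N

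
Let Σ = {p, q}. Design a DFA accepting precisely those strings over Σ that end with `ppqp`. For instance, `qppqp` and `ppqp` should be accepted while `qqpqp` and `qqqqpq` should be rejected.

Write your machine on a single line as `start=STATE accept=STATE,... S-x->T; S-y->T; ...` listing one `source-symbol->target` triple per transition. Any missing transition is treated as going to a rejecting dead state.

start=S0; accept=S4; S0-p->S1; S0-q->S0; S1-p->S2; S1-q->S0; S2-p->S2; S2-q->S3; S3-p->S4; S3-q->S0; S4-p->S2; S4-q->S0

Remember how much of `ppqp` the current input suffix matches. State S0 means no match yet; S1 means the last symbol is `p`; S2 means the last 2 symbols are `pp`; S3 means the last 3 symbols are `ppq`; S4 means the last 4 symbols are `ppqp`. Only S4 accepts. On a mismatch, fall back to the longest proper suffix that is still a prefix of `ppqp`.
With 5 states:
        p   q  
>  S0   S1  S0 
   S1   S2  S0 
   S2   S2  S3 
   S3   S4  S0 
 * S4   S2  S0 
(> = start, * = accepting)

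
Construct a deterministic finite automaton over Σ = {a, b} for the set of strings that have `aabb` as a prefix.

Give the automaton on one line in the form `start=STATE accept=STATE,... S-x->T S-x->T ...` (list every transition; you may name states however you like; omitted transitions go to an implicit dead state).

start=q0 accept=q4 q0-a->q1 q0-b->q5 q1-a->q2 q1-b->q5 q2-a->q5 q2-b->q3 q3-a->q5 q3-b->q4 q4-a->q4 q4-b->q4 q5-a->q5 q5-b->q5

Check the first 4 symbols one by one: q0 through q3 record how many have matched `aabb` so far; any wrong symbol goes to the dead state q5. After all 4 match we enter the accepting sink q4.
A 6-state machine:
        a   b  
>  q0   q1  q5 
   q1   q2  q5 
   q2   q5  q3 
   q3   q5  q4 
 * q4   q4  q4 
   q5   q5  q5 
(> = start, * = accepting)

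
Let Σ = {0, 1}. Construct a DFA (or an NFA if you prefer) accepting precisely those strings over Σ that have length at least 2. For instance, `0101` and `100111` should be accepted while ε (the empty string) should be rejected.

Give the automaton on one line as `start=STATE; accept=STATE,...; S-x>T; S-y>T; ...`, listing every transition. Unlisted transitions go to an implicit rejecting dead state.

Count input length up to 3: every symbol moves from q0 toward q3, which means 'more than 2' and absorbs. Accept from {q2, q3}.
A 4-state machine:
        0   1  
>  q0   q1  q1 
   q1   q2  q2 
 * q2   q3  q3 
 * q3   q3  q3 
(> = start, * = accepting)

start=q0; accept=q2,q3; q0-0>q1; q0-1>q1; q1-0>q2; q1-1>q2; q2-0>q3; q2-1>q3; q3-0>q3; q3-1>q3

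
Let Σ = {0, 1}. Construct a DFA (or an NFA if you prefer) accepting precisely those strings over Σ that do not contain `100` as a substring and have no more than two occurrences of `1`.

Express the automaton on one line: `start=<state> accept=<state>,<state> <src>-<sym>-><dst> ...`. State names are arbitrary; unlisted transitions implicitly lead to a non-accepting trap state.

start=S0 accept=S0,S1,S2,S3,S5 S0-0->S0 S0-1->S1 S1-0->S2 S1-1->S3 S2-0->S4 S2-1->S3 S3-0->S5 S3-1->S4 S4-0->S4 S4-1->S4 S5-0->S4 S5-1->S4

Run two small machines in parallel and take their product. One (4 states) tracks partial matches of the forbidden pattern `100`; the other (4 states) tracks the count of `1`s, saturating at 3. Each combined state is a pair, one component from each; accept when both components accept. Equivalent product states are then merged.
        0   1  
>* S0   S0  S1 
 * S1   S2  S3 
 * S2   S4  S3 
 * S3   S5  S4 
   S4   S4  S4 
 * S5   S4  S4 
(> = start, * = accepting)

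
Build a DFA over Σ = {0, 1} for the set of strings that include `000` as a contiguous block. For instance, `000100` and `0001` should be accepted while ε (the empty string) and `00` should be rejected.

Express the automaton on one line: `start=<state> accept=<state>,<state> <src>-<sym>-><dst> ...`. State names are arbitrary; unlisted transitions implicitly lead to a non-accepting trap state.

start=A accept=D A-0->B A-1->A B-0->C B-1->A C-0->D C-1->A D-0->D D-1->D

Track how much of `000` has been matched so far: state A is no progress, D is the absorbing accept state reached once `000` has occurred. Intermediate states record partial matches; on a mismatch, fall back to the longest reusable overlap.
With 4 states:
       0  1 
>  A   B  A 
   B   C  A 
   C   D  A 
 * D   D  D 
(> = start, * = accepting)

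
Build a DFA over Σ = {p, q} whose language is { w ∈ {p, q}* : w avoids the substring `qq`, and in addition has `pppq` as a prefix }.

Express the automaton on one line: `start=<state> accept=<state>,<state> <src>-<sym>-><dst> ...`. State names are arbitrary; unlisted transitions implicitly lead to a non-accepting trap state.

Run two small machines in parallel and take their product. The first has 3 states tracking partial matches of the forbidden pattern `qq`; the second has 6 states tracking whether the input so far still matches the prefix `pppq`. A product state is a pair (one from each), accepting exactly when both do.
With 10 states:
       p  q 
>  A   B  C 
   B   D  C 
   C   E  F 
   D   G  C 
   E   E  C 
   F   F  F 
   G   E  H 
 * H   I  J 
 * I   I  H 
   J   J  J 
(> = start, * = accepting)

start=A accept=H,I A-p->B A-q->C B-p->D B-q->C C-p->E C-q->F D-p->G D-q->C E-p->E E-q->C F-p->F F-q->F G-p->E G-q->H H-p->I H-q->J I-p->I I-q->H J-p->J J-q->J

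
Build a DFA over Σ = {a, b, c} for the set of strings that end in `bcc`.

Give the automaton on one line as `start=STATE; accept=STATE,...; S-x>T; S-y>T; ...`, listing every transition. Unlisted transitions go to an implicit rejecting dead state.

start=q0; accept=q3; q0-a>q0; q0-b>q1; q0-c>q0; q1-a>q0; q1-b>q1; q1-c>q2; q2-a>q0; q2-b>q1; q2-c>q3; q3-a>q0; q3-b>q1; q3-c>q0

Let each state record the length of the longest suffix of the input read so far that is also a prefix of `bcc`. q1 means the last symbol is `b`; q2 means the last 2 symbols are `bc`; q3 means the last 3 symbols are `bcc`. Accept only at q3, where the string currently ends in `bcc`.
        a   b   c  
>  q0   q0  q1  q0 
   q1   q0  q1  q2 
   q2   q0  q1  q3 
 * q3   q0  q1  q0 
(> = start, * = accepting)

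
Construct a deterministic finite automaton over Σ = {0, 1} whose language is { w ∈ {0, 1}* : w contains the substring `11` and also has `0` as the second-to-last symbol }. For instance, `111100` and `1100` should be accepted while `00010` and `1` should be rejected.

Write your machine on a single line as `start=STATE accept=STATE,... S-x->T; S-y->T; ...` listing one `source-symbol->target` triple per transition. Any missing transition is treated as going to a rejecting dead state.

Handle the two conditions separately and then intersect. One (3 states) tracks whether and how much of `11` has been seen; the other (7 states) tracks the last 2 symbols read. Each combined state is a pair, one component from each; accept when both components accept.
       0  1 
>  A   B  C 
   B   D  E 
   C   F  G 
   D   D  E 
   E   F  G 
   F   D  E 
   G   H  G 
   H   I  J 
 * I   I  J 
 * J   H  G 
(> = start, * = accepting)

start=A; accept=I,J; A-0->B; A-1->C; B-0->D; B-1->E; C-0->F; C-1->G; D-0->D; D-1->E; E-0->F; E-1->G; F-0->D; F-1->E; G-0->H; G-1->G; H-0->I; H-1->J; I-0->I; I-1->J; J-0->H; J-1->G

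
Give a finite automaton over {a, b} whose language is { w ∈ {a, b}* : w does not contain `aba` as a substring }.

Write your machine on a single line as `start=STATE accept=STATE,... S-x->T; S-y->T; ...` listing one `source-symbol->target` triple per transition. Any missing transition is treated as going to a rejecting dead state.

This is the complement of 'contains `aba`'. Use the same substring-matching states — S0 through S3 holding how much of `aba` has just been matched — but flip the accepting set: everything except the trap S3 accepts.
A 4-state machine:
        a   b  
>* S0   S1  S0 
 * S1   S1  S2 
 * S2   S3  S0 
   S3   S3  S3 
(> = start, * = accepting)

start=S0; accept=S0,S1,S2; S0-a->S1; S0-b->S0; S1-a->S1; S1-b->S2; S2-a->S3; S2-b->S0; S3-a->S3; S3-b->S3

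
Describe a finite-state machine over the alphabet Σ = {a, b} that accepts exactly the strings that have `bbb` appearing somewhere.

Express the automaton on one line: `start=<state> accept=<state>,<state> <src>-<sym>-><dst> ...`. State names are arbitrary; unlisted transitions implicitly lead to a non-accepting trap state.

start=q0 accept=q3 q0-a->q0 q0-b->q1 q1-a->q0 q1-b->q2 q2-a->q0 q2-b->q3 q3-a->q3 q3-b->q3

States q0..q2 record the length of the longest prefix of `bbb` that matches the current input suffix. Reaching q3 means `bbb` has been seen, and we stay there forever. Accept from q3.
4 states suffice.
        a   b  
>  q0   q0  q1 
   q1   q0  q2 
   q2   q0  q3 
 * q3   q3  q3 
(> = start, * = accepting)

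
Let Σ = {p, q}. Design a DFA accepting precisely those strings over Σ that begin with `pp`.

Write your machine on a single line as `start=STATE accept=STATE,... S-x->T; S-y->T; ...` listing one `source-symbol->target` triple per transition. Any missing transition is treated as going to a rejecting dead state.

start=S0; accept=S2; S0-p->S1; S0-q->S3; S1-p->S2; S1-q->S3; S2-p->S2; S2-q->S2; S3-p->S3; S3-q->S3

Walk along `pp` while the input agrees: from S0 take `p` to S1, and so on. Any deviation drops to the rejecting sink S3. Once S2 is reached the prefix is confirmed and every continuation is accepted.
4 states suffice.
        p   q  
>  S0   S1  S3 
   S1   S2  S3 
 * S2   S2  S2 
   S3   S3  S3 
(> = start, * = accepting)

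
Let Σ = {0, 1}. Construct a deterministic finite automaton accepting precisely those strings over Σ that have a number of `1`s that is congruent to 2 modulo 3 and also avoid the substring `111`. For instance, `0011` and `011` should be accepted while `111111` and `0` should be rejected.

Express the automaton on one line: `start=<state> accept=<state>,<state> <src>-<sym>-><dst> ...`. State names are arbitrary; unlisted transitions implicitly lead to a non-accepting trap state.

Handle the two conditions separately and then intersect. One (3 states) tracks the count of `1`s modulo 3; the other (4 states) tracks partial matches of the forbidden pattern `111`. Each combined state is a pair, one component from each; accept when both components accept. After merging equivalent states the machine shrinks.
10 states suffice.
        0   1  
>  q0   q0  q1 
   q1   q2  q3 
   q2   q2  q4 
 * q3   q5  q6 
 * q4   q5  q7 
 * q5   q5  q8 
   q6   q6  q6 
   q7   q0  q6 
   q8   q0  q9 
   q9   q2  q6 
(> = start, * = accepting)

start=q0 accept=q3,q4,q5 q0-0->q0 q0-1->q1 q1-0->q2 q1-1->q3 q2-0->q2 q2-1->q4 q3-0->q5 q3-1->q6 q4-0->q5 q4-1->q7 q5-0->q5 q5-1->q8 q6-0->q6 q6-1->q6 q7-0->q0 q7-1->q6 q8-0->q0 q8-1->q9 q9-0->q2 q9-1->q6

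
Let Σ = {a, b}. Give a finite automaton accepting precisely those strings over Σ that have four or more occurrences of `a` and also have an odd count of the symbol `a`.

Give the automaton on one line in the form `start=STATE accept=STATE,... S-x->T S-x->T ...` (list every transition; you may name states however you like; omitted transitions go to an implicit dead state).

Handle the two conditions separately and then intersect. One (6 states) tracks the count of `a`s, saturating at 5; the other (2 states) tracks the count of `a`s modulo 2. Each combined state is a pair, one component from each; accept when both components accept. Equivalent product states are then merged.
A 6-state machine:
        a   b  
>  S0   S1  S0 
   S1   S2  S1 
   S2   S3  S2 
   S3   S4  S3 
   S4   S5  S4 
 * S5   S4  S5 
(> = start, * = accepting)

start=S0 accept=S5 S0-a->S1 S0-b->S0 S1-a->S2 S1-b->S1 S2-a->S3 S2-b->S2 S3-a->S4 S3-b->S3 S4-a->S5 S4-b->S4 S5-a->S4 S5-b->S5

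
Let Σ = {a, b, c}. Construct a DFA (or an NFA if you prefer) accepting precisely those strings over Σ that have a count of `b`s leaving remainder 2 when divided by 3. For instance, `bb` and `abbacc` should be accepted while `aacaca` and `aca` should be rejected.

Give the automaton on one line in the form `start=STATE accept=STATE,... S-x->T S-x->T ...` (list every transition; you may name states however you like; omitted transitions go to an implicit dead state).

start=q0 accept=q2 q0-a->q0 q0-b->q1 q0-c->q0 q1-a->q1 q1-b->q2 q1-c->q1 q2-a->q2 q2-b->q0 q2-c->q2

Keep the running count of `b`s modulo 3: each `b` advances along the cycle q0 → q1 → q2 → q0 while other symbols loop. Accept at q2.
With 3 states:
        a   b   c  
>  q0   q0  q1  q0 
   q1   q1  q2  q1 
 * q2   q2  q0  q2 
(> = start, * = accepting)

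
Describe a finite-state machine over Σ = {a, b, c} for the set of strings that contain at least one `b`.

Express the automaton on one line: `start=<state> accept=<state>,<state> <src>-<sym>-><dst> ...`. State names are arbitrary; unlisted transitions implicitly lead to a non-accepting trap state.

Count `b`s, saturating at 2: state q0 means no `b` yet, q1 means one `b` seen, q2 means more than one. Each `b` increments (capped at q2); other symbols loop. Accept from {q1, q2}.
        a   b   c  
>  q0   q0  q1  q0 
 * q1   q1  q2  q1 
 * q2   q2  q2  q2 
(> = start, * = accepting)

start=q0 accept=q1,q2 q0-a->q0 q0-b->q1 q0-c->q0 q1-a->q1 q1-b->q2 q1-c->q1 q2-a->q2 q2-b->q2 q2-c->q2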